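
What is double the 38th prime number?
The 38th prime number = 163
Compute 163 × 2 = 326
326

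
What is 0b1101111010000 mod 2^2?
Convert 0b1101111010000 (binary) → 4096 + 2048 + 512 + 256 + 128 + 64 + 16 = 7120 (decimal)
Convert 2^2 (power) → 4 (decimal)
Compute 7120 mod 4 = 0
0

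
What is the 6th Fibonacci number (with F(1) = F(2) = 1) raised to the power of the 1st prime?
Convert the 6th Fibonacci number (with F(1) = F(2) = 1) (Fibonacci index) → 1, 1, 2, 3, 5, 8 → 8 (decimal)
Convert the 1st prime (prime index) → 2 (decimal)
Compute 8 ^ 2 = 64
64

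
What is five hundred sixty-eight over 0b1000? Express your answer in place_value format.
Convert five hundred sixty-eight (English words) → 5×100 + 68 = 568 (decimal)
Convert 0b1000 (binary) → 8 (decimal)
Compute 568 ÷ 8 = 71
Convert 71 (decimal) → 71 = 7×10 + 1 → 7 tens, 1 one (place-value notation)
7 tens, 1 one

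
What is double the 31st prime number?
The 31st prime number = 127
Compute 127 × 2 = 254
254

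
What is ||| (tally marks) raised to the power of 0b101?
Convert ||| (tally marks) → 3 (decimal)
Convert 0b101 (binary) → 4 + 1 = 5 (decimal)
Compute 3 ^ 5 = 243
243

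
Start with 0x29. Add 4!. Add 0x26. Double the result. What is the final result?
Convert 0x29 (hexadecimal) → 2×16 + 9 = 41 (decimal)
Start: 41
Convert 4! (factorial) → 24 (decimal)
41 + 24 = 65
Convert 0x26 (hexadecimal) → 2×16 + 6 = 38 (decimal)
65 + 38 = 103
103 × 2 = 206
206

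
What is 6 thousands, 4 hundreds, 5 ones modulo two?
Convert 6 thousands, 4 hundreds, 5 ones (place-value notation) → 6×1000 + 4×100 + 5 = 6405 (decimal)
Convert two (English words) → 2 (decimal)
Compute 6405 mod 2 = 1
1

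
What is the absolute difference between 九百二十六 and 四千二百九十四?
Convert 九百二十六 (Chinese numeral) → 9×100 + 2×10 + 6 = 926 (decimal)
Convert 四千二百九十四 (Chinese numeral) → 4×1000 + 2×100 + 9×10 + 4 = 4294 (decimal)
Compute |926 - 4294| = 3368
3368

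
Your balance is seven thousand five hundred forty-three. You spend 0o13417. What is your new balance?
Convert seven thousand five hundred forty-three (English words) → 7×1000 + 5×100 + 43 = 7543 (decimal)
Convert 0o13417 (octal) → 1×4096 + 3×512 + 4×64 + 1×8 + 7 = 5903 (decimal)
Compute 7543 - 5903 = 1640
1640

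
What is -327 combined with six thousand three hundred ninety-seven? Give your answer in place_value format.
Convert six thousand three hundred ninety-seven (English words) → 6×1000 + 3×100 + 97 = 6397 (decimal)
Compute -327 + 6397 = 6070
Convert 6070 (decimal) → 6070 = 6×1000 + 7×10 → 6 thousands, 7 tens (place-value notation)
6 thousands, 7 tens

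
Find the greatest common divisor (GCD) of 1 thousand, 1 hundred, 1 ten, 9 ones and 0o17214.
Convert 1 thousand, 1 hundred, 1 ten, 9 ones (place-value notation) → 1×1000 + 1×100 + 1×10 + 9 = 1119 (decimal)
Convert 0o17214 (octal) → 1×4096 + 7×512 + 2×64 + 1×8 + 4 = 7820 (decimal)
Compute gcd(1119, 7820) = 1
1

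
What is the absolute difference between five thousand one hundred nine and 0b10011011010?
Convert five thousand one hundred nine (English words) → 5×1000 + 1×100 + 9 = 5109 (decimal)
Convert 0b10011011010 (binary) → 1024 + 128 + 64 + 16 + 8 + 2 = 1242 (decimal)
Compute |5109 - 1242| = 3867
3867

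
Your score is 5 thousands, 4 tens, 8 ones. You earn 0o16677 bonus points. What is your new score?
Convert 5 thousands, 4 tens, 8 ones (place-value notation) → 5×1000 + 4×10 + 8 = 5048 (decimal)
Convert 0o16677 (octal) → 1×4096 + 6×512 + 6×64 + 7×8 + 7 = 7615 (decimal)
Compute 5048 + 7615 = 12663
12663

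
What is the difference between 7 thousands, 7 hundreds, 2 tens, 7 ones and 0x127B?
Convert 7 thousands, 7 hundreds, 2 tens, 7 ones (place-value notation) → 7×1000 + 7×100 + 2×10 + 7 = 7727 (decimal)
Convert 0x127B (hexadecimal) → 1×4096 + 2×256 + 7×16 + 11 = 4731 (decimal)
Difference: |7727 - 4731| = 2996
2996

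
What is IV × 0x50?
Convert IV (Roman numeral) → 4 (decimal)
Convert 0x50 (hexadecimal) → 5×16 = 80 (decimal)
Compute 4 × 80 = 320
320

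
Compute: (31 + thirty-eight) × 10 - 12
Convert thirty-eight (English words) → 38 (decimal)
Expression in decimal: (31 + 38) × 10 - 12
Parentheses first: 31 + 38 = 69
Multiply: 69 × 10 = 690
Subtract: 690 - 12 = 678
678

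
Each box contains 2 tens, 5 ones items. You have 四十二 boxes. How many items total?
Convert 2 tens, 5 ones (place-value notation) → 2×10 + 5 = 25 (decimal)
Convert 四十二 (Chinese numeral) → 4×10 + 2 = 42 (decimal)
Compute 25 × 42 = 1050
1050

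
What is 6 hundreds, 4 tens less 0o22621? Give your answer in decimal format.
Convert 6 hundreds, 4 tens (place-value notation) → 6×100 + 4×10 = 640 (decimal)
Convert 0o22621 (octal) → 2×4096 + 2×512 + 6×64 + 2×8 + 1 = 9617 (decimal)
Compute 640 - 9617 = -8977
-8977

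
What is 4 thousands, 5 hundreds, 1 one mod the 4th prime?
Convert 4 thousands, 5 hundreds, 1 one (place-value notation) → 4×1000 + 5×100 + 1 = 4501 (decimal)
Convert the 4th prime (prime index) → 7 (decimal)
Compute 4501 mod 7 = 0
0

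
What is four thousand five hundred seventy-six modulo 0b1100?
Convert four thousand five hundred seventy-six (English words) → 4×1000 + 5×100 + 76 = 4576 (decimal)
Convert 0b1100 (binary) → 8 + 4 = 12 (decimal)
Compute 4576 mod 12 = 4
4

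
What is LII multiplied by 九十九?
Convert LII (Roman numeral) → 50 + 1 + 1 = 52 (decimal)
Convert 九十九 (Chinese numeral) → 9×10 + 9 = 99 (decimal)
Compute 52 × 99 = 5148
5148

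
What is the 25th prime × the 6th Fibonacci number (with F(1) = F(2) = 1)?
Convert the 25th prime (prime index) → 97 (decimal)
Convert the 6th Fibonacci number (with F(1) = F(2) = 1) (Fibonacci index) → 1, 1, 2, 3, 5, 8 → 8 (decimal)
Compute 97 × 8 = 776
776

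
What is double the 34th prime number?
The 34th prime number = 139
Compute 139 × 2 = 278
278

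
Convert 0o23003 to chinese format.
Convert 0o23003 (octal) → 2×4096 + 3×512 + 3 = 9731 (decimal)
Convert 9731 (decimal) → 9731 = 9×1000 + 7×100 + 3×10 + 1 → 九千七百三十一 (Chinese numeral)
九千七百三十一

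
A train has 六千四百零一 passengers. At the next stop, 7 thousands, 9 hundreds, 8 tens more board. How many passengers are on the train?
Convert 六千四百零一 (Chinese numeral) → 6×1000 + 4×100 + 1 = 6401 (decimal)
Convert 7 thousands, 9 hundreds, 8 tens (place-value notation) → 7×1000 + 9×100 + 8×10 = 7980 (decimal)
Compute 6401 + 7980 = 14381
14381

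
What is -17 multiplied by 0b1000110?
Convert 0b1000110 (binary) → 64 + 4 + 2 = 70 (decimal)
Compute -17 × 70 = -1190
-1190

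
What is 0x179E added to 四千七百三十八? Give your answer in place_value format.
Convert 0x179E (hexadecimal) → 1×4096 + 7×256 + 9×16 + 14 = 6046 (decimal)
Convert 四千七百三十八 (Chinese numeral) → 4×1000 + 7×100 + 3×10 + 8 = 4738 (decimal)
Compute 6046 + 4738 = 10784
Convert 10784 (decimal) → 10784 = 10×1000 + 7×100 + 8×10 + 4 → 10 thousands, 7 hundreds, 8 tens, 4 ones (place-value notation)
10 thousands, 7 hundreds, 8 tens, 4 ones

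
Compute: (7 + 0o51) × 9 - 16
Convert 0o51 (octal) → 5×8 + 1 = 41 (decimal)
Expression in decimal: (7 + 41) × 9 - 16
Parentheses first: 7 + 41 = 48
Multiply: 48 × 9 = 432
Subtract: 432 - 16 = 416
416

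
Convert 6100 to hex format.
Convert 6100 (decimal) → 6100 = 1×4096 + 7×256 + 13×16 + 4 → 0x17D4 (hexadecimal)
0x17D4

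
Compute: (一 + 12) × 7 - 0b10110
Convert 一 (Chinese numeral) → 1 (decimal)
Convert 0b10110 (binary) → 16 + 4 + 2 = 22 (decimal)
Expression in decimal: (1 + 12) × 7 - 22
Parentheses first: 1 + 12 = 13
Multiply: 13 × 7 = 91
Subtract: 91 - 22 = 69
69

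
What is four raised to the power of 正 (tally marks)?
Convert four (English words) → 4 (decimal)
Convert 正 (tally marks) → 5 (decimal)
Compute 4 ^ 5 = 1024
1024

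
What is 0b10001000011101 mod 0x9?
Convert 0b10001000011101 (binary) → 8192 + 512 + 16 + 8 + 4 + 1 = 8733 (decimal)
Convert 0x9 (hexadecimal) → 9 (decimal)
Compute 8733 mod 9 = 3
3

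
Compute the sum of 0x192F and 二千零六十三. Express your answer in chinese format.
Convert 0x192F (hexadecimal) → 1×4096 + 9×256 + 2×16 + 15 = 6447 (decimal)
Convert 二千零六十三 (Chinese numeral) → 2×1000 + 6×10 + 3 = 2063 (decimal)
Compute 6447 + 2063 = 8510
Convert 8510 (decimal) → 8510 = 8×1000 + 5×100 + 1×10 → 八千五百一十 (Chinese numeral)
八千五百一十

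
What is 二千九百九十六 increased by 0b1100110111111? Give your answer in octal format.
Convert 二千九百九十六 (Chinese numeral) → 2×1000 + 9×100 + 9×10 + 6 = 2996 (decimal)
Convert 0b1100110111111 (binary) → 4096 + 2048 + 256 + 128 + 32 + 16 + 8 + 4 + 2 + 1 = 6591 (decimal)
Compute 2996 + 6591 = 9587
Convert 9587 (decimal) → 9587 = 2×4096 + 2×512 + 5×64 + 6×8 + 3 → 0o22563 (octal)
0o22563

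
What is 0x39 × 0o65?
Convert 0x39 (hexadecimal) → 3×16 + 9 = 57 (decimal)
Convert 0o65 (octal) → 6×8 + 5 = 53 (decimal)
Compute 57 × 53 = 3021
3021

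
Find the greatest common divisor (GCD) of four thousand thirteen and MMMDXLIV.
Convert four thousand thirteen (English words) → 4×1000 + 13 = 4013 (decimal)
Convert MMMDXLIV (Roman numeral) → 1000 + 1000 + 1000 + 500 + 40 + 4 = 3544 (decimal)
Compute gcd(4013, 3544) = 1
1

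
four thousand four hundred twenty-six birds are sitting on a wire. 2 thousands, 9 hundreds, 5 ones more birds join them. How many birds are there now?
Convert four thousand four hundred twenty-six (English words) → 4×1000 + 4×100 + 26 = 4426 (decimal)
Convert 2 thousands, 9 hundreds, 5 ones (place-value notation) → 2×1000 + 9×100 + 5 = 2905 (decimal)
Compute 4426 + 2905 = 7331
7331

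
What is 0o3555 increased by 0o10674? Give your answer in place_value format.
Convert 0o3555 (octal) → 3×512 + 5×64 + 5×8 + 5 = 1901 (decimal)
Convert 0o10674 (octal) → 1×4096 + 6×64 + 7×8 + 4 = 4540 (decimal)
Compute 1901 + 4540 = 6441
Convert 6441 (decimal) → 6441 = 6×1000 + 4×100 + 4×10 + 1 → 6 thousands, 4 hundreds, 4 tens, 1 one (place-value notation)
6 thousands, 4 hundreds, 4 tens, 1 one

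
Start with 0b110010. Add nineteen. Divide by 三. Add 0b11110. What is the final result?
Convert 0b110010 (binary) → 32 + 16 + 2 = 50 (decimal)
Start: 50
Convert nineteen (English words) → 19 (decimal)
50 + 19 = 69
Convert 三 (Chinese numeral) → 3 (decimal)
69 ÷ 3 = 23
Convert 0b11110 (binary) → 16 + 8 + 4 + 2 = 30 (decimal)
23 + 30 = 53
53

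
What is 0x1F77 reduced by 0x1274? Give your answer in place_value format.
Convert 0x1F77 (hexadecimal) → 1×4096 + 15×256 + 7×16 + 7 = 8055 (decimal)
Convert 0x1274 (hexadecimal) → 1×4096 + 2×256 + 7×16 + 4 = 4724 (decimal)
Compute 8055 - 4724 = 3331
Convert 3331 (decimal) → 3331 = 3×1000 + 3×100 + 3×10 + 1 → 3 thousands, 3 hundreds, 3 tens, 1 one (place-value notation)
3 thousands, 3 hundreds, 3 tens, 1 one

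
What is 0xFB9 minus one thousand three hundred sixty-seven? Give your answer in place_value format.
Convert 0xFB9 (hexadecimal) → 15×256 + 11×16 + 9 = 4025 (decimal)
Convert one thousand three hundred sixty-seven (English words) → 1×1000 + 3×100 + 67 = 1367 (decimal)
Compute 4025 - 1367 = 2658
Convert 2658 (decimal) → 2658 = 2×1000 + 6×100 + 5×10 + 8 → 2 thousands, 6 hundreds, 5 tens, 8 ones (place-value notation)
2 thousands, 6 hundreds, 5 tens, 8 ones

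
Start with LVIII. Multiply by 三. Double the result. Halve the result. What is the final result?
Convert LVIII (Roman numeral) → 50 + 5 + 1 + 1 + 1 = 58 (decimal)
Start: 58
Convert 三 (Chinese numeral) → 3 (decimal)
58 × 3 = 174
174 × 2 = 348
348 ÷ 2 = 174
174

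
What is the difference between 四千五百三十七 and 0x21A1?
Convert 四千五百三十七 (Chinese numeral) → 4×1000 + 5×100 + 3×10 + 7 = 4537 (decimal)
Convert 0x21A1 (hexadecimal) → 2×4096 + 1×256 + 10×16 + 1 = 8609 (decimal)
Difference: |4537 - 8609| = 4072
4072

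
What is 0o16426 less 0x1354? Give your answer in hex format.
Convert 0o16426 (octal) → 1×4096 + 6×512 + 4×64 + 2×8 + 6 = 7446 (decimal)
Convert 0x1354 (hexadecimal) → 1×4096 + 3×256 + 5×16 + 4 = 4948 (decimal)
Compute 7446 - 4948 = 2498
Convert 2498 (decimal) → 2498 = 9×256 + 12×16 + 2 → 0x9C2 (hexadecimal)
0x9C2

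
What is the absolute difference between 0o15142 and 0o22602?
Convert 0o15142 (octal) → 1×4096 + 5×512 + 1×64 + 4×8 + 2 = 6754 (decimal)
Convert 0o22602 (octal) → 2×4096 + 2×512 + 6×64 + 2 = 9602 (decimal)
Compute |6754 - 9602| = 2848
2848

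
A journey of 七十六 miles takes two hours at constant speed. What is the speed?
Convert 七十六 (Chinese numeral) → 7×10 + 6 = 76 (decimal)
Convert two (English words) → 2 (decimal)
Compute 76 ÷ 2 = 38
38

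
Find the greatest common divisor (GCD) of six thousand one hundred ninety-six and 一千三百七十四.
Convert six thousand one hundred ninety-six (English words) → 6×1000 + 1×100 + 96 = 6196 (decimal)
Convert 一千三百七十四 (Chinese numeral) → 1×1000 + 3×100 + 7×10 + 4 = 1374 (decimal)
Compute gcd(6196, 1374) = 2
2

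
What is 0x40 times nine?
Convert 0x40 (hexadecimal) → 4×16 = 64 (decimal)
Convert nine (English words) → 9 (decimal)
Compute 64 × 9 = 576
576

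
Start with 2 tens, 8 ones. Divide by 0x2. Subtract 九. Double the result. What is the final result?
Convert 2 tens, 8 ones (place-value notation) → 2×10 + 8 = 28 (decimal)
Start: 28
Convert 0x2 (hexadecimal) → 2 (decimal)
28 ÷ 2 = 14
Convert 九 (Chinese numeral) → 9 (decimal)
14 - 9 = 5
5 × 2 = 10
10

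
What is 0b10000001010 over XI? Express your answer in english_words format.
Convert 0b10000001010 (binary) → 1024 + 8 + 2 = 1034 (decimal)
Convert XI (Roman numeral) → 10 + 1 = 11 (decimal)
Compute 1034 ÷ 11 = 94
Convert 94 (decimal) → ninety-four (English words)
ninety-four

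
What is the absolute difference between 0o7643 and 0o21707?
Convert 0o7643 (octal) → 7×512 + 6×64 + 4×8 + 3 = 4003 (decimal)
Convert 0o21707 (octal) → 2×4096 + 1×512 + 7×64 + 7 = 9159 (decimal)
Compute |4003 - 9159| = 5156
5156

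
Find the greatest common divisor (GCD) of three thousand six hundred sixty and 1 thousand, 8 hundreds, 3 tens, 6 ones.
Convert three thousand six hundred sixty (English words) → 3×1000 + 6×100 + 60 = 3660 (decimal)
Convert 1 thousand, 8 hundreds, 3 tens, 6 ones (place-value notation) → 1×1000 + 8×100 + 3×10 + 6 = 1836 (decimal)
Compute gcd(3660, 1836) = 12
12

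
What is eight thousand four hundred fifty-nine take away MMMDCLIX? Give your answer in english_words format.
Convert eight thousand four hundred fifty-nine (English words) → 8×1000 + 4×100 + 59 = 8459 (decimal)
Convert MMMDCLIX (Roman numeral) → 1000 + 1000 + 1000 + 500 + 100 + 50 + 9 = 3659 (decimal)
Compute 8459 - 3659 = 4800
Convert 4800 (decimal) → 4800 = 4×1000 + 8×100 → four thousand eight hundred (English words)
four thousand eight hundred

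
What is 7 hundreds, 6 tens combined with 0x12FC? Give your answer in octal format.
Convert 7 hundreds, 6 tens (place-value notation) → 7×100 + 6×10 = 760 (decimal)
Convert 0x12FC (hexadecimal) → 1×4096 + 2×256 + 15×16 + 12 = 4860 (decimal)
Compute 760 + 4860 = 5620
Convert 5620 (decimal) → 5620 = 1×4096 + 2×512 + 7×64 + 6×8 + 4 → 0o12764 (octal)
0o12764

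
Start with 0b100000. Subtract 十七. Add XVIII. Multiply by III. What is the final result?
Convert 0b100000 (binary) → 32 (decimal)
Start: 32
Convert 十七 (Chinese numeral) → 1×10 + 7 = 17 (decimal)
32 - 17 = 15
Convert XVIII (Roman numeral) → 10 + 5 + 1 + 1 + 1 = 18 (decimal)
15 + 18 = 33
Convert III (Roman numeral) → 1 + 1 + 1 = 3 (decimal)
33 × 3 = 99
99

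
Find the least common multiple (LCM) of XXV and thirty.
Convert XXV (Roman numeral) → 10 + 10 + 5 = 25 (decimal)
Convert thirty (English words) → 30 (decimal)
Compute lcm(25, 30) = 150
150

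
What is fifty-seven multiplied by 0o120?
Convert fifty-seven (English words) → 57 (decimal)
Convert 0o120 (octal) → 1×64 + 2×8 = 80 (decimal)
Compute 57 × 80 = 4560
4560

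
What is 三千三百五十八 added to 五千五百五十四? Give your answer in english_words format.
Convert 三千三百五十八 (Chinese numeral) → 3×1000 + 3×100 + 5×10 + 8 = 3358 (decimal)
Convert 五千五百五十四 (Chinese numeral) → 5×1000 + 5×100 + 5×10 + 4 = 5554 (decimal)
Compute 3358 + 5554 = 8912
Convert 8912 (decimal) → 8912 = 8×1000 + 9×100 + 12 → eight thousand nine hundred twelve (English words)
eight thousand nine hundred twelve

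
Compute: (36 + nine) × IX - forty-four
Convert nine (English words) → 9 (decimal)
Convert IX (Roman numeral) → 9 (decimal)
Convert forty-four (English words) → 44 (decimal)
Expression in decimal: (36 + 9) × 9 - 44
Parentheses first: 36 + 9 = 45
Multiply: 45 × 9 = 405
Subtract: 405 - 44 = 361
361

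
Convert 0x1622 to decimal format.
Convert 0x1622 (hexadecimal) → 1×4096 + 6×256 + 2×16 + 2 = 5666 (decimal)
5666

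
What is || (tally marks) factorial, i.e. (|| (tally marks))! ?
Convert || (tally marks) → 2 (decimal)
Compute 2! = 2
2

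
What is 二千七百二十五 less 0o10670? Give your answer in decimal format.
Convert 二千七百二十五 (Chinese numeral) → 2×1000 + 7×100 + 2×10 + 5 = 2725 (decimal)
Convert 0o10670 (octal) → 1×4096 + 6×64 + 7×8 = 4536 (decimal)
Compute 2725 - 4536 = -1811
-1811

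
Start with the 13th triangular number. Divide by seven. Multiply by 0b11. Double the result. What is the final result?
Convert the 13th triangular number (triangular index) → 13×14/2 = 91 (decimal)
Start: 91
Convert seven (English words) → 7 (decimal)
91 ÷ 7 = 13
Convert 0b11 (binary) → 2 + 1 = 3 (decimal)
13 × 3 = 39
39 × 2 = 78
78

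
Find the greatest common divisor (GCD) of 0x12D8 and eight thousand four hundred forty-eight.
Convert 0x12D8 (hexadecimal) → 1×4096 + 2×256 + 13×16 + 8 = 4824 (decimal)
Convert eight thousand four hundred forty-eight (English words) → 8×1000 + 4×100 + 48 = 8448 (decimal)
Compute gcd(4824, 8448) = 24
24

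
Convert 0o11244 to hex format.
Convert 0o11244 (octal) → 1×4096 + 1×512 + 2×64 + 4×8 + 4 = 4772 (decimal)
Convert 4772 (decimal) → 4772 = 1×4096 + 2×256 + 10×16 + 4 → 0x12A4 (hexadecimal)
0x12A4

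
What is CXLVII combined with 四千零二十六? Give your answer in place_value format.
Convert CXLVII (Roman numeral) → 100 + 40 + 5 + 1 + 1 = 147 (decimal)
Convert 四千零二十六 (Chinese numeral) → 4×1000 + 2×10 + 6 = 4026 (decimal)
Compute 147 + 4026 = 4173
Convert 4173 (decimal) → 4173 = 4×1000 + 1×100 + 7×10 + 3 → 4 thousands, 1 hundred, 7 tens, 3 ones (place-value notation)
4 thousands, 1 hundred, 7 tens, 3 ones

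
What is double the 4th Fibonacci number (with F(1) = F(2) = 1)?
The 4th Fibonacci number (with F(1) = F(2) = 1): 1, 1, 2, 3 → 3
Compute 3 × 2 = 6
6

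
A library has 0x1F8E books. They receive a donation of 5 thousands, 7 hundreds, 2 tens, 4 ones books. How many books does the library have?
Convert 0x1F8E (hexadecimal) → 1×4096 + 15×256 + 8×16 + 14 = 8078 (decimal)
Convert 5 thousands, 7 hundreds, 2 tens, 4 ones (place-value notation) → 5×1000 + 7×100 + 2×10 + 4 = 5724 (decimal)
Compute 8078 + 5724 = 13802
13802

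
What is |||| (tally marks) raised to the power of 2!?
Convert |||| (tally marks) → 4 (decimal)
Convert 2! (factorial) → 2 (decimal)
Compute 4 ^ 2 = 16
16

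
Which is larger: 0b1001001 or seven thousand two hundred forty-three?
Convert 0b1001001 (binary) → 64 + 8 + 1 = 73 (decimal)
Convert seven thousand two hundred forty-three (English words) → 7×1000 + 2×100 + 43 = 7243 (decimal)
Compare 73 vs 7243: larger = 7243
7243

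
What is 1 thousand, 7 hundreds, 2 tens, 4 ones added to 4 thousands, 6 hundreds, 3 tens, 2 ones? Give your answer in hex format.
Convert 1 thousand, 7 hundreds, 2 tens, 4 ones (place-value notation) → 1×1000 + 7×100 + 2×10 + 4 = 1724 (decimal)
Convert 4 thousands, 6 hundreds, 3 tens, 2 ones (place-value notation) → 4×1000 + 6×100 + 3×10 + 2 = 4632 (decimal)
Compute 1724 + 4632 = 6356
Convert 6356 (decimal) → 6356 = 1×4096 + 8×256 + 13×16 + 4 → 0x18D4 (hexadecimal)
0x18D4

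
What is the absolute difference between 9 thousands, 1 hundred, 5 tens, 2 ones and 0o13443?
Convert 9 thousands, 1 hundred, 5 tens, 2 ones (place-value notation) → 9×1000 + 1×100 + 5×10 + 2 = 9152 (decimal)
Convert 0o13443 (octal) → 1×4096 + 3×512 + 4×64 + 4×8 + 3 = 5923 (decimal)
Compute |9152 - 5923| = 3229
3229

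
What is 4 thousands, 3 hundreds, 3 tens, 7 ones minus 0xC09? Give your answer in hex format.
Convert 4 thousands, 3 hundreds, 3 tens, 7 ones (place-value notation) → 4×1000 + 3×100 + 3×10 + 7 = 4337 (decimal)
Convert 0xC09 (hexadecimal) → 12×256 + 9 = 3081 (decimal)
Compute 4337 - 3081 = 1256
Convert 1256 (decimal) → 1256 = 4×256 + 14×16 + 8 → 0x4E8 (hexadecimal)
0x4E8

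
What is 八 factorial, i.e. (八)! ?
Convert 八 (Chinese numeral) → 8 (decimal)
Compute 8! = 40320
40320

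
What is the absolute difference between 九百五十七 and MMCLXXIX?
Convert 九百五十七 (Chinese numeral) → 9×100 + 5×10 + 7 = 957 (decimal)
Convert MMCLXXIX (Roman numeral) → 1000 + 1000 + 100 + 50 + 10 + 10 + 9 = 2179 (decimal)
Compute |957 - 2179| = 1222
1222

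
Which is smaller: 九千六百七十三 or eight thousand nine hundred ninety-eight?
Convert 九千六百七十三 (Chinese numeral) → 9×1000 + 6×100 + 7×10 + 3 = 9673 (decimal)
Convert eight thousand nine hundred ninety-eight (English words) → 8×1000 + 9×100 + 98 = 8998 (decimal)
Compare 9673 vs 8998: smaller = 8998
8998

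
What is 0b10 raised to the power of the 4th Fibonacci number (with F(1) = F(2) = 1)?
Convert 0b10 (binary) → 2 (decimal)
Convert the 4th Fibonacci number (with F(1) = F(2) = 1) (Fibonacci index) → 1, 1, 2, 3 → 3 (decimal)
Compute 2 ^ 3 = 8
8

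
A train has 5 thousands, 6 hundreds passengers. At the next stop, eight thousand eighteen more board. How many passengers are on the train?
Convert 5 thousands, 6 hundreds (place-value notation) → 5×1000 + 6×100 = 5600 (decimal)
Convert eight thousand eighteen (English words) → 8×1000 + 18 = 8018 (decimal)
Compute 5600 + 8018 = 13618
13618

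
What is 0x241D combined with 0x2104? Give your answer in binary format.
Convert 0x241D (hexadecimal) → 2×4096 + 4×256 + 1×16 + 13 = 9245 (decimal)
Convert 0x2104 (hexadecimal) → 2×4096 + 1×256 + 4 = 8452 (decimal)
Compute 9245 + 8452 = 17697
Convert 17697 (decimal) → 17697 = 16384 + 1024 + 256 + 32 + 1 → 0b100010100100001 (binary)
0b100010100100001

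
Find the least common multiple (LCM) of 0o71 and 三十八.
Convert 0o71 (octal) → 7×8 + 1 = 57 (decimal)
Convert 三十八 (Chinese numeral) → 3×10 + 8 = 38 (decimal)
Compute lcm(57, 38) = 114
114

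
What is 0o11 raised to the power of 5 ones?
Convert 0o11 (octal) → 1×8 + 1 = 9 (decimal)
Convert 5 ones (place-value notation) → 5 (decimal)
Compute 9 ^ 5 = 59049
59049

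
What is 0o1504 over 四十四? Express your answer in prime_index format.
Convert 0o1504 (octal) → 1×512 + 5×64 + 4 = 836 (decimal)
Convert 四十四 (Chinese numeral) → 4×10 + 4 = 44 (decimal)
Compute 836 ÷ 44 = 19
Convert 19 (decimal) → the 8th prime (prime index)
the 8th prime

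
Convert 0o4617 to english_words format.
Convert 0o4617 (octal) → 4×512 + 6×64 + 1×8 + 7 = 2447 (decimal)
Convert 2447 (decimal) → 2447 = 2×1000 + 4×100 + 47 → two thousand four hundred forty-seven (English words)
two thousand four hundred forty-seven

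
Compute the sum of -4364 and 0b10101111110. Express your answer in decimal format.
Convert 0b10101111110 (binary) → 1024 + 256 + 64 + 32 + 16 + 8 + 4 + 2 = 1406 (decimal)
Compute -4364 + 1406 = -2958
-2958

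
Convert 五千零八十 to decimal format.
Convert 五千零八十 (Chinese numeral) → 5×1000 + 8×10 = 5080 (decimal)
5080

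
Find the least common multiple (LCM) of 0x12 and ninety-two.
Convert 0x12 (hexadecimal) → 1×16 + 2 = 18 (decimal)
Convert ninety-two (English words) → 92 (decimal)
Compute lcm(18, 92) = 828
828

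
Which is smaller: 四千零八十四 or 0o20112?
Convert 四千零八十四 (Chinese numeral) → 4×1000 + 8×10 + 4 = 4084 (decimal)
Convert 0o20112 (octal) → 2×4096 + 1×64 + 1×8 + 2 = 8266 (decimal)
Compare 4084 vs 8266: smaller = 4084
4084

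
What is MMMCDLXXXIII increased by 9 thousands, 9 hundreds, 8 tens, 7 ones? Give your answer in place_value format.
Convert MMMCDLXXXIII (Roman numeral) → 1000 + 1000 + 1000 + 400 + 50 + 10 + 10 + 10 + 1 + 1 + 1 = 3483 (decimal)
Convert 9 thousands, 9 hundreds, 8 tens, 7 ones (place-value notation) → 9×1000 + 9×100 + 8×10 + 7 = 9987 (decimal)
Compute 3483 + 9987 = 13470
Convert 13470 (decimal) → 13470 = 13×1000 + 4×100 + 7×10 → 13 thousands, 4 hundreds, 7 tens (place-value notation)
13 thousands, 4 hundreds, 7 tens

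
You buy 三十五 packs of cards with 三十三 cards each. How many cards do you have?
Convert 三十三 (Chinese numeral) → 3×10 + 3 = 33 (decimal)
Convert 三十五 (Chinese numeral) → 3×10 + 5 = 35 (decimal)
Compute 33 × 35 = 1155
1155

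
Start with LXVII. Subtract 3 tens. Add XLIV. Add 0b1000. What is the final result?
Convert LXVII (Roman numeral) → 50 + 10 + 5 + 1 + 1 = 67 (decimal)
Start: 67
Convert 3 tens (place-value notation) → 3×10 = 30 (decimal)
67 - 30 = 37
Convert XLIV (Roman numeral) → 40 + 4 = 44 (decimal)
37 + 44 = 81
Convert 0b1000 (binary) → 8 (decimal)
81 + 8 = 89
89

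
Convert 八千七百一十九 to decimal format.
Convert 八千七百一十九 (Chinese numeral) → 8×1000 + 7×100 + 1×10 + 9 = 8719 (decimal)
8719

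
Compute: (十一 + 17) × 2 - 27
Convert 十一 (Chinese numeral) → 1×10 + 1 = 11 (decimal)
Expression in decimal: (11 + 17) × 2 - 27
Parentheses first: 11 + 17 = 28
Multiply: 28 × 2 = 56
Subtract: 56 - 27 = 29
29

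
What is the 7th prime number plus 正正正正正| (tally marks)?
The 7th prime number = 17
Convert 正正正正正| (tally marks) → 5 + 5 + 5 + 5 + 5 + 1 = 26 (decimal)
Compute 17 + 26 = 43
43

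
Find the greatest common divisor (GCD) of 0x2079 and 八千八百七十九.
Convert 0x2079 (hexadecimal) → 2×4096 + 7×16 + 9 = 8313 (decimal)
Convert 八千八百七十九 (Chinese numeral) → 8×1000 + 8×100 + 7×10 + 9 = 8879 (decimal)
Compute gcd(8313, 8879) = 1
1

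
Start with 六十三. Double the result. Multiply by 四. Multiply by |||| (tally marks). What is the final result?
Convert 六十三 (Chinese numeral) → 6×10 + 3 = 63 (decimal)
Start: 63
63 × 2 = 126
Convert 四 (Chinese numeral) → 4 (decimal)
126 × 4 = 504
Convert |||| (tally marks) → 4 (decimal)
504 × 4 = 2016
2016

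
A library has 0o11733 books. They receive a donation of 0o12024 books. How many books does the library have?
Convert 0o11733 (octal) → 1×4096 + 1×512 + 7×64 + 3×8 + 3 = 5083 (decimal)
Convert 0o12024 (octal) → 1×4096 + 2×512 + 2×8 + 4 = 5140 (decimal)
Compute 5083 + 5140 = 10223
10223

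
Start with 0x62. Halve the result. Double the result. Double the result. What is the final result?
Convert 0x62 (hexadecimal) → 6×16 + 2 = 98 (decimal)
Start: 98
98 ÷ 2 = 49
49 × 2 = 98
98 × 2 = 196
196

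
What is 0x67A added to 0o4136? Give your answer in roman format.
Convert 0x67A (hexadecimal) → 6×256 + 7×16 + 10 = 1658 (decimal)
Convert 0o4136 (octal) → 4×512 + 1×64 + 3×8 + 6 = 2142 (decimal)
Compute 1658 + 2142 = 3800
Convert 3800 (decimal) → 3800 = 1000 + 1000 + 1000 + 500 + 100 + 100 + 100 → MMMDCCC (Roman numeral)
MMMDCCC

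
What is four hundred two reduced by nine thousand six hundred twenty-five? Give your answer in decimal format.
Convert four hundred two (English words) → 4×100 + 2 = 402 (decimal)
Convert nine thousand six hundred twenty-five (English words) → 9×1000 + 6×100 + 25 = 9625 (decimal)
Compute 402 - 9625 = -9223
-9223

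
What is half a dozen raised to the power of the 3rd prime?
Convert half a dozen (colloquial) → 6 (decimal)
Convert the 3rd prime (prime index) → 5 (decimal)
Compute 6 ^ 5 = 7776
7776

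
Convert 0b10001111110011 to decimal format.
Convert 0b10001111110011 (binary) → 8192 + 512 + 256 + 128 + 64 + 32 + 16 + 2 + 1 = 9203 (decimal)
9203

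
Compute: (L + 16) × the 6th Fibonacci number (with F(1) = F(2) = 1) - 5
Convert L (Roman numeral) → 50 (decimal)
Convert the 6th Fibonacci number (with F(1) = F(2) = 1) (Fibonacci index) → 1, 1, 2, 3, 5, 8 → 8 (decimal)
Expression in decimal: (50 + 16) × 8 - 5
Parentheses first: 50 + 16 = 66
Multiply: 66 × 8 = 528
Subtract: 528 - 5 = 523
523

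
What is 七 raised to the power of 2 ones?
Convert 七 (Chinese numeral) → 7 (decimal)
Convert 2 ones (place-value notation) → 2 (decimal)
Compute 7 ^ 2 = 49
49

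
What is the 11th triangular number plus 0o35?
The 11th triangular number = 11×12/2 = 66
Convert 0o35 (octal) → 3×8 + 5 = 29 (decimal)
Compute 66 + 29 = 95
95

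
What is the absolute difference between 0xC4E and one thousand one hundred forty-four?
Convert 0xC4E (hexadecimal) → 12×256 + 4×16 + 14 = 3150 (decimal)
Convert one thousand one hundred forty-four (English words) → 1×1000 + 1×100 + 44 = 1144 (decimal)
Compute |3150 - 1144| = 2006
2006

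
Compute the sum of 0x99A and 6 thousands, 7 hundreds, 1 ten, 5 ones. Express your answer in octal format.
Convert 0x99A (hexadecimal) → 9×256 + 9×16 + 10 = 2458 (decimal)
Convert 6 thousands, 7 hundreds, 1 ten, 5 ones (place-value notation) → 6×1000 + 7×100 + 1×10 + 5 = 6715 (decimal)
Compute 2458 + 6715 = 9173
Convert 9173 (decimal) → 9173 = 2×4096 + 1×512 + 7×64 + 2×8 + 5 → 0o21725 (octal)
0o21725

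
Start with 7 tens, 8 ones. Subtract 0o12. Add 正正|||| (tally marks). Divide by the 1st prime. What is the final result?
Convert 7 tens, 8 ones (place-value notation) → 7×10 + 8 = 78 (decimal)
Start: 78
Convert 0o12 (octal) → 1×8 + 2 = 10 (decimal)
78 - 10 = 68
Convert 正正|||| (tally marks) → 5 + 5 + 4 = 14 (decimal)
68 + 14 = 82
Convert the 1st prime (prime index) → 2 (decimal)
82 ÷ 2 = 41
41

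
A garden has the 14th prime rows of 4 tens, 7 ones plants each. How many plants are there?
Convert 4 tens, 7 ones (place-value notation) → 4×10 + 7 = 47 (decimal)
Convert the 14th prime (prime index) → 43 (decimal)
Compute 47 × 43 = 2021
2021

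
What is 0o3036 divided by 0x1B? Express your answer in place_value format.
Convert 0o3036 (octal) → 3×512 + 3×8 + 6 = 1566 (decimal)
Convert 0x1B (hexadecimal) → 1×16 + 11 = 27 (decimal)
Compute 1566 ÷ 27 = 58
Convert 58 (decimal) → 58 = 5×10 + 8 → 5 tens, 8 ones (place-value notation)
5 tens, 8 ones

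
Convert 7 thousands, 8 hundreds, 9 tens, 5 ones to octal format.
Convert 7 thousands, 8 hundreds, 9 tens, 5 ones (place-value notation) → 7×1000 + 8×100 + 9×10 + 5 = 7895 (decimal)
Convert 7895 (decimal) → 7895 = 1×4096 + 7×512 + 3×64 + 2×8 + 7 → 0o17327 (octal)
0o17327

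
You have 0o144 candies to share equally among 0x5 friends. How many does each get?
Convert 0o144 (octal) → 1×64 + 4×8 + 4 = 100 (decimal)
Convert 0x5 (hexadecimal) → 5 (decimal)
Compute 100 ÷ 5 = 20
20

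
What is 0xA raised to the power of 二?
Convert 0xA (hexadecimal) → 10 (decimal)
Convert 二 (Chinese numeral) → 2 (decimal)
Compute 10 ^ 2 = 100
100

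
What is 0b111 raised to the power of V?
Convert 0b111 (binary) → 4 + 2 + 1 = 7 (decimal)
Convert V (Roman numeral) → 5 (decimal)
Compute 7 ^ 5 = 16807
16807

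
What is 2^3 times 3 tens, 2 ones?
Convert 2^3 (power) → 8 (decimal)
Convert 3 tens, 2 ones (place-value notation) → 3×10 + 2 = 32 (decimal)
Compute 8 × 32 = 256
256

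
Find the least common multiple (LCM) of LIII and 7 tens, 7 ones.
Convert LIII (Roman numeral) → 50 + 1 + 1 + 1 = 53 (decimal)
Convert 7 tens, 7 ones (place-value notation) → 7×10 + 7 = 77 (decimal)
Compute lcm(53, 77) = 4081
4081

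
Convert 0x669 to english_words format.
Convert 0x669 (hexadecimal) → 6×256 + 6×16 + 9 = 1641 (decimal)
Convert 1641 (decimal) → 1641 = 1×1000 + 6×100 + 41 → one thousand six hundred forty-one (English words)
one thousand six hundred forty-one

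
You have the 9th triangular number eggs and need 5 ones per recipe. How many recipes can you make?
Convert the 9th triangular number (triangular index) → 9×10/2 = 45 (decimal)
Convert 5 ones (place-value notation) → 5 (decimal)
Compute 45 ÷ 5 = 9
9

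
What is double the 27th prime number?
The 27th prime number = 103
Compute 103 × 2 = 206
206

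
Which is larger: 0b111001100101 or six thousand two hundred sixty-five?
Convert 0b111001100101 (binary) → 2048 + 1024 + 512 + 64 + 32 + 4 + 1 = 3685 (decimal)
Convert six thousand two hundred sixty-five (English words) → 6×1000 + 2×100 + 65 = 6265 (decimal)
Compare 3685 vs 6265: larger = 6265
6265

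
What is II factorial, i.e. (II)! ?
Convert II (Roman numeral) → 1 + 1 = 2 (decimal)
Compute 2! = 2
2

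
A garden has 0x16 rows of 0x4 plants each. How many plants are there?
Convert 0x4 (hexadecimal) → 4 (decimal)
Convert 0x16 (hexadecimal) → 1×16 + 6 = 22 (decimal)
Compute 4 × 22 = 88
88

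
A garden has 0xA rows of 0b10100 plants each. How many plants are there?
Convert 0b10100 (binary) → 16 + 4 = 20 (decimal)
Convert 0xA (hexadecimal) → 10 (decimal)
Compute 20 × 10 = 200
200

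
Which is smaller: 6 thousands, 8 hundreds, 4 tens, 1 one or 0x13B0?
Convert 6 thousands, 8 hundreds, 4 tens, 1 one (place-value notation) → 6×1000 + 8×100 + 4×10 + 1 = 6841 (decimal)
Convert 0x13B0 (hexadecimal) → 1×4096 + 3×256 + 11×16 = 5040 (decimal)
Compare 6841 vs 5040: smaller = 5040
5040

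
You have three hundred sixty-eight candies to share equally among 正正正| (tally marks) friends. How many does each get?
Convert three hundred sixty-eight (English words) → 3×100 + 68 = 368 (decimal)
Convert 正正正| (tally marks) → 5 + 5 + 5 + 1 = 16 (decimal)
Compute 368 ÷ 16 = 23
23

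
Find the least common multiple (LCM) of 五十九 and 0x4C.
Convert 五十九 (Chinese numeral) → 5×10 + 9 = 59 (decimal)
Convert 0x4C (hexadecimal) → 4×16 + 12 = 76 (decimal)
Compute lcm(59, 76) = 4484
4484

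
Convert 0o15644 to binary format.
Convert 0o15644 (octal) → 1×4096 + 5×512 + 6×64 + 4×8 + 4 = 7076 (decimal)
Convert 7076 (decimal) → 7076 = 4096 + 2048 + 512 + 256 + 128 + 32 + 4 → 0b1101110100100 (binary)
0b1101110100100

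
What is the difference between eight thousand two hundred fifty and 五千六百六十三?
Convert eight thousand two hundred fifty (English words) → 8×1000 + 2×100 + 50 = 8250 (decimal)
Convert 五千六百六十三 (Chinese numeral) → 5×1000 + 6×100 + 6×10 + 3 = 5663 (decimal)
Difference: |8250 - 5663| = 2587
2587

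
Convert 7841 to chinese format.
Convert 7841 (decimal) → 7841 = 7×1000 + 8×100 + 4×10 + 1 → 七千八百四十一 (Chinese numeral)
七千八百四十一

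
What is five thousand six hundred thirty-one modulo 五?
Convert five thousand six hundred thirty-one (English words) → 5×1000 + 6×100 + 31 = 5631 (decimal)
Convert 五 (Chinese numeral) → 5 (decimal)
Compute 5631 mod 5 = 1
1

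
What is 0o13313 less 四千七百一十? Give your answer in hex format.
Convert 0o13313 (octal) → 1×4096 + 3×512 + 3×64 + 1×8 + 3 = 5835 (decimal)
Convert 四千七百一十 (Chinese numeral) → 4×1000 + 7×100 + 1×10 = 4710 (decimal)
Compute 5835 - 4710 = 1125
Convert 1125 (decimal) → 1125 = 4×256 + 6×16 + 5 → 0x465 (hexadecimal)
0x465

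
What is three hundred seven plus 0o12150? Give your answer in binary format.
Convert three hundred seven (English words) → 3×100 + 7 = 307 (decimal)
Convert 0o12150 (octal) → 1×4096 + 2×512 + 1×64 + 5×8 = 5224 (decimal)
Compute 307 + 5224 = 5531
Convert 5531 (decimal) → 5531 = 4096 + 1024 + 256 + 128 + 16 + 8 + 2 + 1 → 0b1010110011011 (binary)
0b1010110011011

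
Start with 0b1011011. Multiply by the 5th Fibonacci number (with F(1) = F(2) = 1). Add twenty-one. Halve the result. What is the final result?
Convert 0b1011011 (binary) → 64 + 16 + 8 + 2 + 1 = 91 (decimal)
Start: 91
Convert the 5th Fibonacci number (with F(1) = F(2) = 1) (Fibonacci index) → 1, 1, 2, 3, 5 → 5 (decimal)
91 × 5 = 455
Convert twenty-one (English words) → 21 (decimal)
455 + 21 = 476
476 ÷ 2 = 238
238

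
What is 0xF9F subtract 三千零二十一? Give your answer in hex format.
Convert 0xF9F (hexadecimal) → 15×256 + 9×16 + 15 = 3999 (decimal)
Convert 三千零二十一 (Chinese numeral) → 3×1000 + 2×10 + 1 = 3021 (decimal)
Compute 3999 - 3021 = 978
Convert 978 (decimal) → 978 = 3×256 + 13×16 + 2 → 0x3D2 (hexadecimal)
0x3D2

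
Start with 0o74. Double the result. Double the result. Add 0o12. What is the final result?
Convert 0o74 (octal) → 7×8 + 4 = 60 (decimal)
Start: 60
60 × 2 = 120
120 × 2 = 240
Convert 0o12 (octal) → 1×8 + 2 = 10 (decimal)
240 + 10 = 250
250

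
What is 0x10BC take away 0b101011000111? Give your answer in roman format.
Convert 0x10BC (hexadecimal) → 1×4096 + 11×16 + 12 = 4284 (decimal)
Convert 0b101011000111 (binary) → 2048 + 512 + 128 + 64 + 4 + 2 + 1 = 2759 (decimal)
Compute 4284 - 2759 = 1525
Convert 1525 (decimal) → 1525 = 1000 + 500 + 10 + 10 + 5 → MDXXV (Roman numeral)
MDXXV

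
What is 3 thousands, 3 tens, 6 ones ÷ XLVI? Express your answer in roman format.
Convert 3 thousands, 3 tens, 6 ones (place-value notation) → 3×1000 + 3×10 + 6 = 3036 (decimal)
Convert XLVI (Roman numeral) → 40 + 5 + 1 = 46 (decimal)
Compute 3036 ÷ 46 = 66
Convert 66 (decimal) → 66 = 50 + 10 + 5 + 1 → LXVI (Roman numeral)
LXVI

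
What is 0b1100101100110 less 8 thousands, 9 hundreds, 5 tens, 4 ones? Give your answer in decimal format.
Convert 0b1100101100110 (binary) → 4096 + 2048 + 256 + 64 + 32 + 4 + 2 = 6502 (decimal)
Convert 8 thousands, 9 hundreds, 5 tens, 4 ones (place-value notation) → 8×1000 + 9×100 + 5×10 + 4 = 8954 (decimal)
Compute 6502 - 8954 = -2452
-2452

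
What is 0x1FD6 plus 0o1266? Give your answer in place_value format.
Convert 0x1FD6 (hexadecimal) → 1×4096 + 15×256 + 13×16 + 6 = 8150 (decimal)
Convert 0o1266 (octal) → 1×512 + 2×64 + 6×8 + 6 = 694 (decimal)
Compute 8150 + 694 = 8844
Convert 8844 (decimal) → 8844 = 8×1000 + 8×100 + 4×10 + 4 → 8 thousands, 8 hundreds, 4 tens, 4 ones (place-value notation)
8 thousands, 8 hundreds, 4 tens, 4 ones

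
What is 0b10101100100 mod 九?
Convert 0b10101100100 (binary) → 1024 + 256 + 64 + 32 + 4 = 1380 (decimal)
Convert 九 (Chinese numeral) → 9 (decimal)
Compute 1380 mod 9 = 3
3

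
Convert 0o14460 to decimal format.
Convert 0o14460 (octal) → 1×4096 + 4×512 + 4×64 + 6×8 = 6448 (decimal)
6448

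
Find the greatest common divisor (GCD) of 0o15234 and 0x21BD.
Convert 0o15234 (octal) → 1×4096 + 5×512 + 2×64 + 3×8 + 4 = 6812 (decimal)
Convert 0x21BD (hexadecimal) → 2×4096 + 1×256 + 11×16 + 13 = 8637 (decimal)
Compute gcd(6812, 8637) = 1
1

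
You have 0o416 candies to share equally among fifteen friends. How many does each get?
Convert 0o416 (octal) → 4×64 + 1×8 + 6 = 270 (decimal)
Convert fifteen (English words) → 15 (decimal)
Compute 270 ÷ 15 = 18
18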